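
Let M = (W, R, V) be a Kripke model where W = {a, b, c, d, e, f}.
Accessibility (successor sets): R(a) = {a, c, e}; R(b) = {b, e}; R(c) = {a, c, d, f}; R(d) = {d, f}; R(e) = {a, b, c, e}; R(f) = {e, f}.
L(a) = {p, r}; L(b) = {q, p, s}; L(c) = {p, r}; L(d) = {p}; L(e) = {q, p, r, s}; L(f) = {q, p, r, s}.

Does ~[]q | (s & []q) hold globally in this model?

Yes

Let φ = ~[]q | (s & []q). Evaluate φ at each world:
  a (successors {a, c, e}): φ is true.
  b (successors {b, e}): φ is true.
  c (successors {a, c, d, f}): φ is true.
  d (successors {d, f}): φ is true.
  e (successors {a, b, c, e}): φ is true.
  f (successors {e, f}): φ is true.
For instance, at c:
  At c: ~[]q is true, s & []q is false, so ~[]q | (s & []q) is true.
    At c: []q is false, so ~[]q is true.
      At c: []q requires q at every successor {a, c, d, f}.
        q fails at a, so []q is false at c.
    At c: s is false, []q is false, so s & []q is false.
      At c: []q requires q at every successor {a, c, d, f}.
        q fails at a, so []q is false at c.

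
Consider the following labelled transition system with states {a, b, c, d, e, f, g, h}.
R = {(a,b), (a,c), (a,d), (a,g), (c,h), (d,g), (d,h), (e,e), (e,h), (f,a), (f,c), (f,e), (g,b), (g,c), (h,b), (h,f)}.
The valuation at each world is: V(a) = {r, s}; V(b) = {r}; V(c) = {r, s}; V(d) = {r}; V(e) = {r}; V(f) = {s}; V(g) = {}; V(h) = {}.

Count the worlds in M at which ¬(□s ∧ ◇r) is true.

8

Recall that □ψ holds at a world iff ψ holds at every accessible world, and ◇ψ holds iff ψ holds at some accessible world.
Let φ = ¬(□s ∧ ◇r). Evaluate φ at each world:
  a (successors {b, c, d, g}): φ is true.
  b (successors ∅): φ is true.
  c (successors {h}): φ is true.
  d (successors {g, h}): φ is true.
  e (successors {e, h}): φ is true.
  f (successors {a, c, e}): φ is true.
  g (successors {b, c}): φ is true.
  h (successors {b, f}): φ is true.
For instance, at d:
  At d: □s ∧ ◇r is false, so ¬(□s ∧ ◇r) is true.
    At d: □s is false, ◇r is false, so □s ∧ ◇r is false.
      At d: □s requires s at every successor {g, h}.
        s fails at g, so □s is false at d.
      At d: ◇r requires r at some successor in {g, h}.
        At g: r is false.
        At h: r is false.
      So ◇r is false at d.
Satisfying worlds: {a, b, c, d, e, f, g, h}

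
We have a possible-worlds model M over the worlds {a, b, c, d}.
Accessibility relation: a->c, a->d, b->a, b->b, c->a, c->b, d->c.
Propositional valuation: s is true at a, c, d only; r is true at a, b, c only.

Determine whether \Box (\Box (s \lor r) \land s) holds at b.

No

At b: \Box (\Box (s \lor r) \land s) requires \Box (s \lor r) \land s at every successor {a, b}.
  \Box (s \lor r) \land s fails at b, so \Box (\Box (s \lor r) \land s) is false at b.
    At b: \Box (s \lor r) is true, s is false, so \Box (s \lor r) \land s is false.
      At b: \Box (s \lor r) requires s \lor r at every successor {a, b}.
        At a: s \lor r is true.
        At b: s \lor r is true.
      So \Box (s \lor r) is true at b.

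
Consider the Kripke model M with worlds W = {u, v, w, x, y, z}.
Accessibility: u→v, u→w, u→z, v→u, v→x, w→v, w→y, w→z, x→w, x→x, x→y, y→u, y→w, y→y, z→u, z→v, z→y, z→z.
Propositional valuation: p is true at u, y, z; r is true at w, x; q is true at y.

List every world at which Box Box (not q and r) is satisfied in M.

Recall that Box ψ holds at a world iff ψ holds at every accessible world, and Dia ψ holds iff ψ holds at some accessible world.
Let φ = Box Box (not q and r). Evaluate φ at each world:
  u (successors {v, w, z}): φ is false.
  v (successors {u, x}): φ is false.
  w (successors {v, y, z}): φ is false.
  x (successors {w, x, y}): φ is false.
  y (successors {u, w, y}): φ is false.
  z (successors {u, v, y, z}): φ is false.
For instance, at z:
  At z: Box Box (not q and r) requires Box (not q and r) at every successor {u, v, y, z}.
    Box (not q and r) fails at u, so Box Box (not q and r) is false at z.
      At u: Box (not q and r) requires not q and r at every successor {v, w, z}.
        not q and r fails at v, so Box (not q and r) is false at u.
Satisfying worlds: none.

none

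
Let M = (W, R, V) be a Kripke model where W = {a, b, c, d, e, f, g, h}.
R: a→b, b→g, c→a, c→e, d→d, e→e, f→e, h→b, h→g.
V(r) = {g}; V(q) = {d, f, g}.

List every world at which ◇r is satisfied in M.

b, h

Let φ = ◇r. Evaluate φ at each world:
  a (successors {b}): φ is false.
  b (successors {g}): φ is true.
  c (successors {a, e}): φ is false.
  d (successors {d}): φ is false.
  e (successors {e}): φ is false.
  f (successors {e}): φ is false.
  g (successors ∅): φ is false.
  h (successors {b, g}): φ is true.
For instance, at c:
  At c: ◇r requires r at some successor in {a, e}.
    At a: r is false.
    At e: r is false.
  So ◇r is false at c.
Satisfying worlds: {b, h}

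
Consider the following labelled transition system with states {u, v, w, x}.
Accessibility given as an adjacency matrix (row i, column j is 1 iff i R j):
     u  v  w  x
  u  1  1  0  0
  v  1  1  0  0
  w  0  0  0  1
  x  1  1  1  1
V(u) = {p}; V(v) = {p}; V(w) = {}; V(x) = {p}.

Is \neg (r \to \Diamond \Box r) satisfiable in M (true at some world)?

Recall that \Box ψ holds at a world iff ψ holds at every accessible world, and \Diamond ψ holds iff ψ holds at some accessible world.
Let φ = \neg (r \to \Diamond \Box r). Evaluate φ at each world:
  u (successors {u, v}): φ is false.
  v (successors {u, v}): φ is false.
  w (successors {x}): φ is false.
  x (successors {u, v, w, x}): φ is false.
For instance, at u:
  At u: r \to \Diamond \Box r is true, so \neg (r \to \Diamond \Box r) is false.
    At u: r is false, \Diamond \Box r is false, so r \to \Diamond \Box r is true.
      At u: \Diamond \Box r requires \Box r at some successor in {u, v}.
        At u: \Box r is false.
        At v: \Box r is false.
      So \Diamond \Box r is false at u.

No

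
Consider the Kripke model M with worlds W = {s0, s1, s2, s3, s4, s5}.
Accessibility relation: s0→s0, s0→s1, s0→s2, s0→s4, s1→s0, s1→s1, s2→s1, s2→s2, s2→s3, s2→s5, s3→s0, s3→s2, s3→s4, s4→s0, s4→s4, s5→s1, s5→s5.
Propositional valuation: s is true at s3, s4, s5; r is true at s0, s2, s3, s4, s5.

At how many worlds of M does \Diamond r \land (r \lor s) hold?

Recall that \Diamond ψ holds at a world iff ψ holds at some accessible world.
Let φ = \Diamond r \land (r \lor s). Evaluate φ at each world:
  s0 (successors {s0, s1, s2, s4}): φ is true.
  s1 (successors {s0, s1}): φ is false.
  s2 (successors {s1, s2, s3, s5}): φ is true.
  s3 (successors {s0, s2, s4}): φ is true.
  s4 (successors {s0, s4}): φ is true.
  s5 (successors {s1, s5}): φ is true.
For instance, at s0:
  At s0: \Diamond r is true, r \lor s is true, so \Diamond r \land (r \lor s) is true.
    At s0: \Diamond r requires r at some successor in {s0, s1, s2, s4}.
      r holds at s0, so \Diamond r is true at s0.
Satisfying worlds: {s0, s2, s3, s4, s5}

5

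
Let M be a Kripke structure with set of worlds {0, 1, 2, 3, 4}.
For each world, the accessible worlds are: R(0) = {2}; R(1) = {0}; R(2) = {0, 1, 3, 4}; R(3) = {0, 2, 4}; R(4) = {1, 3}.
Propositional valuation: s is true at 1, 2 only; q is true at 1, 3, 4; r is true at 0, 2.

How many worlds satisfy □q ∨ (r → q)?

Recall that □ψ holds at a world iff ψ holds at every accessible world, and ◇ψ holds iff ψ holds at some accessible world.
Let φ = □q ∨ (r → q). Evaluate φ at each world:
  0 (successors {2}): φ is false.
  1 (successors {0}): φ is true.
  2 (successors {0, 1, 3, 4}): φ is false.
  3 (successors {0, 2, 4}): φ is true.
  4 (successors {1, 3}): φ is true.
For instance, at 0:
  At 0: □q is false, r → q is false, so □q ∨ (r → q) is false.
    At 0: □q requires q at every successor {2}.
      q fails at 2, so □q is false at 0.
Satisfying worlds: {1, 3, 4}

3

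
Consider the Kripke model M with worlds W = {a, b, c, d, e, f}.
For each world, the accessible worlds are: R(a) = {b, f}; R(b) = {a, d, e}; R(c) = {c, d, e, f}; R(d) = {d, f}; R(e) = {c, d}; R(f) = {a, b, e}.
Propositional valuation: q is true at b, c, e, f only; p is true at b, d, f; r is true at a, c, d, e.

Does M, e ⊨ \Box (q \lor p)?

At e: \Box (q \lor p) requires q \lor p at every successor {c, d}.
  At c: q \lor p is true.
  At d: q \lor p is true.
So \Box (q \lor p) is true at e.

Yes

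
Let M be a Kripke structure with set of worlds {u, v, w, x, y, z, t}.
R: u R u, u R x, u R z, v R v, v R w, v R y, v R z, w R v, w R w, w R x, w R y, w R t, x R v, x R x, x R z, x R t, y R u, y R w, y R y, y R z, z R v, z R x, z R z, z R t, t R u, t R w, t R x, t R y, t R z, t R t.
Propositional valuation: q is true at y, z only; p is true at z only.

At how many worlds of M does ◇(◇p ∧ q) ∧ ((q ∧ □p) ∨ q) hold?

2

Let φ = ◇(◇p ∧ q) ∧ ((q ∧ □p) ∨ q). Evaluate φ at each world:
  u (successors {u, x, z}): φ is false.
  v (successors {v, w, y, z}): φ is false.
  w (successors {v, w, x, y, t}): φ is false.
  x (successors {v, x, z, t}): φ is false.
  y (successors {u, w, y, z}): φ is true.
  z (successors {v, x, z, t}): φ is true.
  t (successors {u, w, x, y, z, t}): φ is false.
For instance, at y:
  At y: ◇(◇p ∧ q) is true, (q ∧ □p) ∨ q is true, so ◇(◇p ∧ q) ∧ ((q ∧ □p) ∨ q) is true.
    At y: ◇(◇p ∧ q) requires ◇p ∧ q at some successor in {u, w, y, z}.
      ◇p ∧ q holds at y, so ◇(◇p ∧ q) is true at y.
    At y: q ∧ □p is false, q is true, so (q ∧ □p) ∨ q is true.
      At y: q is true, □p is false, so q ∧ □p is false.
Satisfying worlds: {y, z}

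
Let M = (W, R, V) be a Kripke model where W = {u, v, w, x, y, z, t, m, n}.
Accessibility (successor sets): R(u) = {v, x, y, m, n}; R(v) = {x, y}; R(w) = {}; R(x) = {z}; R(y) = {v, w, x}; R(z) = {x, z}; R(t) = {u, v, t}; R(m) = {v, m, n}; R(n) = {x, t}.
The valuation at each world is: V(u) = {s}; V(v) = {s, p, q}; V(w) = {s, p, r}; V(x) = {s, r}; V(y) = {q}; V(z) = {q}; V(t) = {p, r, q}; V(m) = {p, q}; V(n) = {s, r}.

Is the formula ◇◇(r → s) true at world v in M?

Yes

Recall that ◇ψ holds at a world iff ψ holds at some accessible world.
At v: ◇◇(r → s) requires ◇(r → s) at some successor in {x, y}.
  ◇(r → s) holds at x, so ◇◇(r → s) is true at v.
    At x: ◇(r → s) requires r → s at some successor in {z}.
      r → s holds at z, so ◇(r → s) is true at x.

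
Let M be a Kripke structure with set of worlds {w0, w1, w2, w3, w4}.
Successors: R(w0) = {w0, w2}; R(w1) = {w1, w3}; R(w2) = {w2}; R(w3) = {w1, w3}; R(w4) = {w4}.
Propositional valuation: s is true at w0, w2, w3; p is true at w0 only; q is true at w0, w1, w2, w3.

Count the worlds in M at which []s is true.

Let φ = []s. Evaluate φ at each world:
  w0 (successors {w0, w2}): φ is true.
  w1 (successors {w1, w3}): φ is false.
  w2 (successors {w2}): φ is true.
  w3 (successors {w1, w3}): φ is false.
  w4 (successors {w4}): φ is false.
For instance, at w3:
  At w3: []s requires s at every successor {w1, w3}.
    s fails at w1, so []s is false at w3.
Satisfying worlds: {w0, w2}

2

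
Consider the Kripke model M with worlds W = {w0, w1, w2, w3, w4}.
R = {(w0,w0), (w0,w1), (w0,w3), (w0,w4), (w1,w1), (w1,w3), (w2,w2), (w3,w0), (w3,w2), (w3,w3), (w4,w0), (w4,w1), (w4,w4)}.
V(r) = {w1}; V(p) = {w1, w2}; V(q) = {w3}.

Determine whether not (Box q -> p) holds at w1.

Recall that Box ψ holds at a world iff ψ holds at every accessible world, and Dia ψ holds iff ψ holds at some accessible world.
At w1: Box q -> p is true, so not (Box q -> p) is false.
  At w1: Box q is false, p is true, so Box q -> p is true.
    At w1: Box q requires q at every successor {w1, w3}.
      q fails at w1, so Box q is false at w1.

No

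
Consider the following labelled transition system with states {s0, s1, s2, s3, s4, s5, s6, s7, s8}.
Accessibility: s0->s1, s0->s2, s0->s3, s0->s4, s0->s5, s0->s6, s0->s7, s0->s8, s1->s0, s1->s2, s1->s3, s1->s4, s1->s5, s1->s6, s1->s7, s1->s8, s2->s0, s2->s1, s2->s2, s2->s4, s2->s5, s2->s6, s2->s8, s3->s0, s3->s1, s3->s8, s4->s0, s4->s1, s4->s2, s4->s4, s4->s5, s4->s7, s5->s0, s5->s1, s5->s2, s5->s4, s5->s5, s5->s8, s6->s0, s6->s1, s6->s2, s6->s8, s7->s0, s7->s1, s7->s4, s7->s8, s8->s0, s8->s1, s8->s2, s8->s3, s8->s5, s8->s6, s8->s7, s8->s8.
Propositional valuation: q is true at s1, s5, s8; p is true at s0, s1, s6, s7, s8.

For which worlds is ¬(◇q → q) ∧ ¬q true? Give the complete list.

s0, s2, s3, s4, s6, s7

Let φ = ¬(◇q → q) ∧ ¬q. Evaluate φ at each world:
  s0 (successors {s1, s2, s3, s4, s5, s6, s7, s8}): φ is true.
  s1 (successors {s0, s2, s3, s4, s5, s6, s7, s8}): φ is false.
  s2 (successors {s0, s1, s2, s4, s5, s6, s8}): φ is true.
  s3 (successors {s0, s1, s8}): φ is true.
  s4 (successors {s0, s1, s2, s4, s5, s7}): φ is true.
  s5 (successors {s0, s1, s2, s4, s5, s8}): φ is false.
  s6 (successors {s0, s1, s2, s8}): φ is true.
  s7 (successors {s0, s1, s4, s8}): φ is true.
  s8 (successors {s0, s1, s2, s3, s5, s6, s7, s8}): φ is false.
For instance, at s1:
  At s1: ¬(◇q → q) is false, ¬q is false, so ¬(◇q → q) ∧ ¬q is false.
    At s1: ◇q → q is true, so ¬(◇q → q) is false.
      At s1: ◇q is true, q is true, so ◇q → q is true.
Satisfying worlds: {s0, s2, s3, s4, s6, s7}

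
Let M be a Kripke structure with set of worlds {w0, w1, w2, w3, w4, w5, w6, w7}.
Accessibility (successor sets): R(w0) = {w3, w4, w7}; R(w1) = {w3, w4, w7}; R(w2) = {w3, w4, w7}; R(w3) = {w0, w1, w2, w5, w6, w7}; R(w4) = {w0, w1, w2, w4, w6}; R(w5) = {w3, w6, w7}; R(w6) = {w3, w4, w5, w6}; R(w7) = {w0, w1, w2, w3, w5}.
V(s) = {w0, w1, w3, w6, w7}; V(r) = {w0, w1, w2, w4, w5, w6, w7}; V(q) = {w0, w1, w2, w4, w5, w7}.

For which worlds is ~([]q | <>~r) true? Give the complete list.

w3, w4

Let φ = ~([]q | <>~r). Evaluate φ at each world:
  w0 (successors {w3, w4, w7}): φ is false.
  w1 (successors {w3, w4, w7}): φ is false.
  w2 (successors {w3, w4, w7}): φ is false.
  w3 (successors {w0, w1, w2, w5, w6, w7}): φ is true.
  w4 (successors {w0, w1, w2, w4, w6}): φ is true.
  w5 (successors {w3, w6, w7}): φ is false.
  w6 (successors {w3, w4, w5, w6}): φ is false.
  w7 (successors {w0, w1, w2, w3, w5}): φ is false.
For instance, at w0:
  At w0: []q | <>~r is true, so ~([]q | <>~r) is false.
    At w0: []q is false, <>~r is true, so []q | <>~r is true.
      At w0: []q requires q at every successor {w3, w4, w7}.
        q fails at w3, so []q is false at w0.
      At w0: <>~r requires ~r at some successor in {w3, w4, w7}.
        ~r holds at w3, so <>~r is true at w0.
Satisfying worlds: {w3, w4}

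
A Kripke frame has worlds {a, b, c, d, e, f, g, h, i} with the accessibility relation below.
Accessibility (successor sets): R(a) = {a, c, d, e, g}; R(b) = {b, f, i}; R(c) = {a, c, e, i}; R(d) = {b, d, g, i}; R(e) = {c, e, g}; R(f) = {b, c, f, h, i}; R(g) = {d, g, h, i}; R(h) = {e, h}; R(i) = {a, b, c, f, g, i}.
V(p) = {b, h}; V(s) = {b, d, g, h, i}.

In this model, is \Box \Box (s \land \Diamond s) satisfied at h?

No

At h: \Box \Box (s \land \Diamond s) requires \Box (s \land \Diamond s) at every successor {e, h}.
  \Box (s \land \Diamond s) fails at e, so \Box \Box (s \land \Diamond s) is false at h.
    At e: \Box (s \land \Diamond s) requires s \land \Diamond s at every successor {c, e, g}.
      s \land \Diamond s fails at c, so \Box (s \land \Diamond s) is false at e.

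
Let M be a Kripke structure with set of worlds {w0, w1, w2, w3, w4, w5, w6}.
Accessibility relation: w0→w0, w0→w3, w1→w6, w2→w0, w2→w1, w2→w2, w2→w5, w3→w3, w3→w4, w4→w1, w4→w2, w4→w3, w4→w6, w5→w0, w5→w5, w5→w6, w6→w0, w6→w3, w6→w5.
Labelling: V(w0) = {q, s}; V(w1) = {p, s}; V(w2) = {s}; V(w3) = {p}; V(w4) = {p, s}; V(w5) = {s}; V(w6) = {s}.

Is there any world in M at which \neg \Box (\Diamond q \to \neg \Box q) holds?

No

Recall that \Box ψ holds at a world iff ψ holds at every accessible world, and \Diamond ψ holds iff ψ holds at some accessible world.
Let φ = \neg \Box (\Diamond q \to \neg \Box q). Evaluate φ at each world:
  w0 (successors {w0, w3}): φ is false.
  w1 (successors {w6}): φ is false.
  w2 (successors {w0, w1, w2, w5}): φ is false.
  w3 (successors {w3, w4}): φ is false.
  w4 (successors {w1, w2, w3, w6}): φ is false.
  w5 (successors {w0, w5, w6}): φ is false.
  w6 (successors {w0, w3, w5}): φ is false.
For instance, at w5:
  At w5: \Box (\Diamond q \to \neg \Box q) is true, so \neg \Box (\Diamond q \to \neg \Box q) is false.
    At w5: \Box (\Diamond q \to \neg \Box q) requires \Diamond q \to \neg \Box q at every successor {w0, w5, w6}.
      At w0: \Diamond q \to \neg \Box q is true.
      At w5: \Diamond q \to \neg \Box q is true.
      At w6: \Diamond q \to \neg \Box q is true.
    So \Box (\Diamond q \to \neg \Box q) is true at w5.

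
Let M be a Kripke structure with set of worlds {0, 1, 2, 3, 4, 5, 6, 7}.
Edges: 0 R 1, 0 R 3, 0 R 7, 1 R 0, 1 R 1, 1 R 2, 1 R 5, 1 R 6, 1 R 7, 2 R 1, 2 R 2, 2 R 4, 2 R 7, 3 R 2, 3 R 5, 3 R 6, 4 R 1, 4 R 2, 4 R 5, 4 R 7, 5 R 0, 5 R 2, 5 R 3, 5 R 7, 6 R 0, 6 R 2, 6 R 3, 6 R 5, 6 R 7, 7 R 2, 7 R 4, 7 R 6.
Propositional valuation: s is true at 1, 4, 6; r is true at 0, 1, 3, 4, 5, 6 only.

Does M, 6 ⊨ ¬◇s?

Recall that ◇ψ holds at a world iff ψ holds at some accessible world.
At 6: ◇s is false, so ¬◇s is true.
  At 6: ◇s requires s at some successor in {0, 2, 3, 5, 7}.
    At 0: s is false.
    At 2: s is false.
    At 3: s is false.
    At 5: s is false.
    At 7: s is false.
  So ◇s is false at 6.

Yes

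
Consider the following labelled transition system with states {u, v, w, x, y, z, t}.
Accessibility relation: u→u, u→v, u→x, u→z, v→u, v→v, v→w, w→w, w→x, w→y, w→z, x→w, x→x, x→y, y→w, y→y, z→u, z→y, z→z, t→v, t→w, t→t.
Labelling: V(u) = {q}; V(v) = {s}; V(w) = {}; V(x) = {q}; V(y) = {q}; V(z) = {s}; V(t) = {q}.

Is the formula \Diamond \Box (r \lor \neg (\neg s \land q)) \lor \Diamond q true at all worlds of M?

Yes

Let φ = \Diamond \Box (r \lor \neg (\neg s \land q)) \lor \Diamond q. Evaluate φ at each world:
  u (successors {u, v, x, z}): φ is true.
  v (successors {u, v, w}): φ is true.
  w (successors {w, x, y, z}): φ is true.
  x (successors {w, x, y}): φ is true.
  y (successors {w, y}): φ is true.
  z (successors {u, y, z}): φ is true.
  t (successors {v, w, t}): φ is true.
For instance, at v:
  At v: \Diamond \Box (r \lor \neg (\neg s \land q)) is false, \Diamond q is true, so \Diamond \Box (r \lor \neg (\neg s \land q)) \lor \Diamond q is true.
    At v: \Diamond \Box (r \lor \neg (\neg s \land q)) requires \Box (r \lor \neg (\neg s \land q)) at some successor in {u, v, w}.
      At u: \Box (r \lor \neg (\neg s \land q)) is false.
      At v: \Box (r \lor \neg (\neg s \land q)) is false.
      At w: \Box (r \lor \neg (\neg s \land q)) is false.
    So \Diamond \Box (r \lor \neg (\neg s \land q)) is false at v.
    At v: \Diamond q requires q at some successor in {u, v, w}.
      q holds at u, so \Diamond q is true at v.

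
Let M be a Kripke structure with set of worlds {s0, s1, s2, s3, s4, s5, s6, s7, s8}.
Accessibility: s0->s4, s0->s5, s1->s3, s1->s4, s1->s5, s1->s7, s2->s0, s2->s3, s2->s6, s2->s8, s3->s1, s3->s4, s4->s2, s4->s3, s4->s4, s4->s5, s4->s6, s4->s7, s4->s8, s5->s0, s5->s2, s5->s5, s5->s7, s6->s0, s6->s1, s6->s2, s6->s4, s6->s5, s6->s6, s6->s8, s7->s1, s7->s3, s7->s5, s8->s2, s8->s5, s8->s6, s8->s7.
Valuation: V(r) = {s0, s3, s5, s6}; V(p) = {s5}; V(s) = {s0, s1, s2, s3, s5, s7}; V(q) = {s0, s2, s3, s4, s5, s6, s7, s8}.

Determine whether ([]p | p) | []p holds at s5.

At s5: []p | p is true, []p is false, so ([]p | p) | []p is true.
  At s5: []p is false, p is true, so []p | p is true.
    At s5: []p requires p at every successor {s0, s2, s5, s7}.
      p fails at s0, so []p is false at s5.
  At s5: []p requires p at every successor {s0, s2, s5, s7}.
    p fails at s0, so []p is false at s5.

Yes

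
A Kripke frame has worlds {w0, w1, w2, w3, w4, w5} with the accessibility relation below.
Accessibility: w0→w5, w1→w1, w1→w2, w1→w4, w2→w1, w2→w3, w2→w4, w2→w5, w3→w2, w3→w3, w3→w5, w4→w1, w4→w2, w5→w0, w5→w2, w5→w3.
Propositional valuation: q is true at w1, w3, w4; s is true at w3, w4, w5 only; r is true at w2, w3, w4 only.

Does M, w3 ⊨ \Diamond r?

Yes

At w3: \Diamond r requires r at some successor in {w2, w3, w5}.
  r holds at w2, so \Diamond r is true at w3.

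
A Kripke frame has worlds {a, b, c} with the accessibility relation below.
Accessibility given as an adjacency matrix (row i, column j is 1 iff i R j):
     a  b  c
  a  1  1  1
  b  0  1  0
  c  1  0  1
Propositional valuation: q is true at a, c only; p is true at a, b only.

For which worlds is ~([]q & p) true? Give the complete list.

a, b, c

Let φ = ~([]q & p). Evaluate φ at each world:
  a (successors {a, b, c}): φ is true.
  b (successors {b}): φ is true.
  c (successors {a, c}): φ is true.
For instance, at b:
  At b: []q & p is false, so ~([]q & p) is true.
    At b: []q is false, p is true, so []q & p is false.
      At b: []q requires q at every successor {b}.
        q fails at b, so []q is false at b.
Satisfying worlds: {a, b, c}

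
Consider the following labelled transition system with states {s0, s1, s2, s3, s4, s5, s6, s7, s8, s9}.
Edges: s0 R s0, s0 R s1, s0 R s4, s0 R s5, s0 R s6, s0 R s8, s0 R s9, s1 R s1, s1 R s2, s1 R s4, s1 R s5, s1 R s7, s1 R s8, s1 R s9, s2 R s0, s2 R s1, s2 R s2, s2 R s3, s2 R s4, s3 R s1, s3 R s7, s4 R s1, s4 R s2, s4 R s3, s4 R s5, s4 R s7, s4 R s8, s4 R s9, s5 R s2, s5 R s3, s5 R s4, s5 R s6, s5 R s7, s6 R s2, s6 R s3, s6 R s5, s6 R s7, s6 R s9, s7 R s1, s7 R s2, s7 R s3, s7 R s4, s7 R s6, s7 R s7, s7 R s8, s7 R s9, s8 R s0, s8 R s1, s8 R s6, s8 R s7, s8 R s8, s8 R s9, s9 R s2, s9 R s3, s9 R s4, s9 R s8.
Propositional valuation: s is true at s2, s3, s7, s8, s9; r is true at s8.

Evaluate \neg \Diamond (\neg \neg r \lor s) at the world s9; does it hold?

At s9: \Diamond (\neg \neg r \lor s) is true, so \neg \Diamond (\neg \neg r \lor s) is false.
  At s9: \Diamond (\neg \neg r \lor s) requires \neg \neg r \lor s at some successor in {s2, s3, s4, s8}.
    \neg \neg r \lor s holds at s2, so \Diamond (\neg \neg r \lor s) is true at s9.

No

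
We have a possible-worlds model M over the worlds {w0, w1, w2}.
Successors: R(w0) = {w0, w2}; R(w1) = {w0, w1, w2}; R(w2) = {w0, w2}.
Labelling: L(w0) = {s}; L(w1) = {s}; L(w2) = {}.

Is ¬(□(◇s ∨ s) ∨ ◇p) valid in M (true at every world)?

Recall that □ψ holds at a world iff ψ holds at every accessible world, and ◇ψ holds iff ψ holds at some accessible world.
Let φ = ¬(□(◇s ∨ s) ∨ ◇p). Evaluate φ at each world:
  w0 (successors {w0, w2}): φ is false.
  w1 (successors {w0, w1, w2}): φ is false.
  w2 (successors {w0, w2}): φ is false.
Detail at w0 (counterexample):
  At w0: □(◇s ∨ s) ∨ ◇p is true, so ¬(□(◇s ∨ s) ∨ ◇p) is false.
    At w0: □(◇s ∨ s) is true, ◇p is false, so □(◇s ∨ s) ∨ ◇p is true.
      At w0: □(◇s ∨ s) requires ◇s ∨ s at every successor {w0, w2}.
        At w0: ◇s ∨ s is true.
        At w2: ◇s ∨ s is true.
      So □(◇s ∨ s) is true at w0.
      At w0: ◇p requires p at some successor in {w0, w2}.
        At w0: p is false.
        At w2: p is false.
      So ◇p is false at w0.

No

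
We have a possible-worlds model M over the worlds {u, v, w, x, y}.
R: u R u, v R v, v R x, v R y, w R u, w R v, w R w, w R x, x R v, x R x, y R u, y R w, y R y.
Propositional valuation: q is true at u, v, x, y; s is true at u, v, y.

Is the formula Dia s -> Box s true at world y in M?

Recall that Box ψ holds at a world iff ψ holds at every accessible world, and Dia ψ holds iff ψ holds at some accessible world.
At y: Dia s is true, Box s is false, so Dia s -> Box s is false.
  At y: Dia s requires s at some successor in {u, w, y}.
    s holds at u, so Dia s is true at y.
  At y: Box s requires s at every successor {u, w, y}.
    s fails at w, so Box s is false at y.

No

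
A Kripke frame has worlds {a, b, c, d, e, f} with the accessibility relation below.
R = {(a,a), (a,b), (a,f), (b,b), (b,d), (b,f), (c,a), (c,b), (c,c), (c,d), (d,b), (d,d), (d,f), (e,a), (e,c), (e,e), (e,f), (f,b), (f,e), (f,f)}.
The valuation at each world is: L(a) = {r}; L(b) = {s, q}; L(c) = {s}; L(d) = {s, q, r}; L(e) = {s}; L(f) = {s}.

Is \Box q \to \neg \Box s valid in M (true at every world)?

Let φ = \Box q \to \neg \Box s. Evaluate φ at each world:
  a (successors {a, b, f}): φ is true.
  b (successors {b, d, f}): φ is true.
  c (successors {a, b, c, d}): φ is true.
  d (successors {b, d, f}): φ is true.
  e (successors {a, c, e, f}): φ is true.
  f (successors {b, e, f}): φ is true.
For instance, at c:
  At c: \Box q is false, \neg \Box s is true, so \Box q \to \neg \Box s is true.
    At c: \Box q requires q at every successor {a, b, c, d}.
      q fails at a, so \Box q is false at c.
    At c: \Box s is false, so \neg \Box s is true.
      At c: \Box s requires s at every successor {a, b, c, d}.
        s fails at a, so \Box s is false at c.

Yes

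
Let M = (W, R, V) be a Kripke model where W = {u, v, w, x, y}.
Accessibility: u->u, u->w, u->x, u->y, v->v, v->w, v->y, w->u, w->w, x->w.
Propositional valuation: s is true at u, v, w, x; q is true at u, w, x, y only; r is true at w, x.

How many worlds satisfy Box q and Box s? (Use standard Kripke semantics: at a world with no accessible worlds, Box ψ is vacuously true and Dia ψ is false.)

3

Recall that Box ψ holds at a world iff ψ holds at every accessible world, and Dia ψ holds iff ψ holds at some accessible world.
Let φ = Box q and Box s. Evaluate φ at each world:
  u (successors {u, w, x, y}): φ is false.
  v (successors {v, w, y}): φ is false.
  w (successors {u, w}): φ is true.
  x (successors {w}): φ is true.
  y (successors ∅): φ is true.
For instance, at w:
  At w: Box q is true, Box s is true, so Box q and Box s is true.
    At w: Box q requires q at every successor {u, w}.
      At u: q is true.
      At w: q is true.
    So Box q is true at w.
    At w: Box s requires s at every successor {u, w}.
      At u: s is true.
      At w: s is true.
    So Box s is true at w.
Satisfying worlds: {w, x, y}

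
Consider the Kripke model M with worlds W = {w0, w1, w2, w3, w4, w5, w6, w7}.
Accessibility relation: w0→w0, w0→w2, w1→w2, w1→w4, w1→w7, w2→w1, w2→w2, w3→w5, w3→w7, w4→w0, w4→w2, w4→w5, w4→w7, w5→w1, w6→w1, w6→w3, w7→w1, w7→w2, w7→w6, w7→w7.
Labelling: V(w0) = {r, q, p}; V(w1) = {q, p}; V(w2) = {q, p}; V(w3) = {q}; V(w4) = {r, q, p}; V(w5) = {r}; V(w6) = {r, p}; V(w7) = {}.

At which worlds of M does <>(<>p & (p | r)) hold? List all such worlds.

Let φ = <>(<>p & (p | r)). Evaluate φ at each world:
  w0 (successors {w0, w2}): φ is true.
  w1 (successors {w2, w4, w7}): φ is true.
  w2 (successors {w1, w2}): φ is true.
  w3 (successors {w5, w7}): φ is true.
  w4 (successors {w0, w2, w5, w7}): φ is true.
  w5 (successors {w1}): φ is true.
  w6 (successors {w1, w3}): φ is true.
  w7 (successors {w1, w2, w6, w7}): φ is true.
For instance, at w7:
  At w7: <>(<>p & (p | r)) requires <>p & (p | r) at some successor in {w1, w2, w6, w7}.
    <>p & (p | r) holds at w1, so <>(<>p & (p | r)) is true at w7.
      At w1: <>p is true, p | r is true, so <>p & (p | r) is true.
Satisfying worlds: {w0, w1, w2, w3, w4, w5, w6, w7}

w0, w1, w2, w3, w4, w5, w6, w7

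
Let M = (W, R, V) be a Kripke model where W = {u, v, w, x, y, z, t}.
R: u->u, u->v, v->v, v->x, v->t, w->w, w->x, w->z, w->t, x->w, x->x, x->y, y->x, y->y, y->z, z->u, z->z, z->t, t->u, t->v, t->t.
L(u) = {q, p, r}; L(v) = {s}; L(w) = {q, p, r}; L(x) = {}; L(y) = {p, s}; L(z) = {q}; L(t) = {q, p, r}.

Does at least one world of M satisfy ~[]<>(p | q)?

No

Let φ = ~[]<>(p | q). Evaluate φ at each world:
  u (successors {u, v}): φ is false.
  v (successors {v, x, t}): φ is false.
  w (successors {w, x, z, t}): φ is false.
  x (successors {w, x, y}): φ is false.
  y (successors {x, y, z}): φ is false.
  z (successors {u, z, t}): φ is false.
  t (successors {u, v, t}): φ is false.
For instance, at w:
  At w: []<>(p | q) is true, so ~[]<>(p | q) is false.
    At w: []<>(p | q) requires <>(p | q) at every successor {w, x, z, t}.
      At w: <>(p | q) is true.
      At x: <>(p | q) is true.
      At z: <>(p | q) is true.
      At t: <>(p | q) is true.
    So []<>(p | q) is true at w.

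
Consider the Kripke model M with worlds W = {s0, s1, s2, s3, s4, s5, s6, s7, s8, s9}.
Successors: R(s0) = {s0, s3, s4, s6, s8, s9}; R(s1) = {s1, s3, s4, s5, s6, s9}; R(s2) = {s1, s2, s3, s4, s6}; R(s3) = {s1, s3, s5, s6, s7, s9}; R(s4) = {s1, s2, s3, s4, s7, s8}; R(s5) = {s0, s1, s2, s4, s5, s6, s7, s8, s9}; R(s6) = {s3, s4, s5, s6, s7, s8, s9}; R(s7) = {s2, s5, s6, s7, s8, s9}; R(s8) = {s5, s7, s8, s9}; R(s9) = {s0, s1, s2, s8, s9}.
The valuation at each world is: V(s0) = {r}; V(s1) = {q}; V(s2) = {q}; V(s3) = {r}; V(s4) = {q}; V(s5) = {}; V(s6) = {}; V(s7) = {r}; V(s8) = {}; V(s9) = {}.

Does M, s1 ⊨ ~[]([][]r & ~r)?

At s1: []([][]r & ~r) is false, so ~[]([][]r & ~r) is true.
  At s1: []([][]r & ~r) requires [][]r & ~r at every successor {s1, s3, s4, s5, s6, s9}.
    [][]r & ~r fails at s1, so []([][]r & ~r) is false at s1.
      At s1: [][]r is false, ~r is true, so [][]r & ~r is false.

Yes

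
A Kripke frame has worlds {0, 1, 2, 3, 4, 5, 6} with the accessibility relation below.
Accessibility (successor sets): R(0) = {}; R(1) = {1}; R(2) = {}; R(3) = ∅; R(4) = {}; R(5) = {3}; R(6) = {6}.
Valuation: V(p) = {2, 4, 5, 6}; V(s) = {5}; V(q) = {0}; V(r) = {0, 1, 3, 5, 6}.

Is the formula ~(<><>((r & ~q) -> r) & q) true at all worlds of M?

Let φ = ~(<><>((r & ~q) -> r) & q). Evaluate φ at each world:
  0 (successors ∅): φ is true.
  1 (successors {1}): φ is true.
  2 (successors ∅): φ is true.
  3 (successors ∅): φ is true.
  4 (successors ∅): φ is true.
  5 (successors {3}): φ is true.
  6 (successors {6}): φ is true.
For instance, at 6:
  At 6: <><>((r & ~q) -> r) & q is false, so ~(<><>((r & ~q) -> r) & q) is true.
    At 6: <><>((r & ~q) -> r) is true, q is false, so <><>((r & ~q) -> r) & q is false.
      At 6: <><>((r & ~q) -> r) requires <>((r & ~q) -> r) at some successor in {6}.
        <>((r & ~q) -> r) holds at 6, so <><>((r & ~q) -> r) is true at 6.

Yes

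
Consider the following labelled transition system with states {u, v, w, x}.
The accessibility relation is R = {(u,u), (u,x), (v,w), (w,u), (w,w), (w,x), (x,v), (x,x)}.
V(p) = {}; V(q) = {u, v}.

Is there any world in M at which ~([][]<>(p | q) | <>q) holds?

Recall that []ψ holds at a world iff ψ holds at every accessible world, and <>ψ holds iff ψ holds at some accessible world.
Let φ = ~([][]<>(p | q) | <>q). Evaluate φ at each world:
  u (successors {u, x}): φ is false.
  v (successors {w}): φ is false.
  w (successors {u, w, x}): φ is false.
  x (successors {v, x}): φ is false.
For instance, at u:
  At u: [][]<>(p | q) | <>q is true, so ~([][]<>(p | q) | <>q) is false.
    At u: [][]<>(p | q) is false, <>q is true, so [][]<>(p | q) | <>q is true.
      At u: [][]<>(p | q) requires []<>(p | q) at every successor {u, x}.
        []<>(p | q) fails at x, so [][]<>(p | q) is false at u.
      At u: <>q requires q at some successor in {u, x}.
        q holds at u, so <>q is true at u.

No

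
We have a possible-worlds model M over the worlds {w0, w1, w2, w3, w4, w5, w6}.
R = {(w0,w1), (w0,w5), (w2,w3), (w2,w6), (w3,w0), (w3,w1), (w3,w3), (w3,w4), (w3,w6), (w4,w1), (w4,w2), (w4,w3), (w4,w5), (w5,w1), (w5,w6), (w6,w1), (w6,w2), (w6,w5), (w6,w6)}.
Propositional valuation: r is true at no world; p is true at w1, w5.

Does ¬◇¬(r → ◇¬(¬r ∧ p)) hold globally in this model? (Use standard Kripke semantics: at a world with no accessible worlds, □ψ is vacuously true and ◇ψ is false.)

Yes

Let φ = ¬◇¬(r → ◇¬(¬r ∧ p)). Evaluate φ at each world:
  w0 (successors {w1, w5}): φ is true.
  w1 (successors ∅): φ is true.
  w2 (successors {w3, w6}): φ is true.
  w3 (successors {w0, w1, w3, w4, w6}): φ is true.
  w4 (successors {w1, w2, w3, w5}): φ is true.
  w5 (successors {w1, w6}): φ is true.
  w6 (successors {w1, w2, w5, w6}): φ is true.
For instance, at w0:
  At w0: ◇¬(r → ◇¬(¬r ∧ p)) is false, so ¬◇¬(r → ◇¬(¬r ∧ p)) is true.
    At w0: ◇¬(r → ◇¬(¬r ∧ p)) requires ¬(r → ◇¬(¬r ∧ p)) at some successor in {w1, w5}.
      At w1: ¬(r → ◇¬(¬r ∧ p)) is false.
      At w5: ¬(r → ◇¬(¬r ∧ p)) is false.
    So ◇¬(r → ◇¬(¬r ∧ p)) is false at w0.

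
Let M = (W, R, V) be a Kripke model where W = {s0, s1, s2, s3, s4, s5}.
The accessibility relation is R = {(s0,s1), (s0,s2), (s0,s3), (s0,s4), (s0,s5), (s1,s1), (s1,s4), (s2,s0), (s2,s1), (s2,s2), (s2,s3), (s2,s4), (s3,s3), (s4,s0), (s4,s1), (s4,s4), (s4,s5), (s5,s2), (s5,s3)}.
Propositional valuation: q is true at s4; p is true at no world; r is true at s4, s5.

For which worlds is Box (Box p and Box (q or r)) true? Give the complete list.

Let φ = Box (Box p and Box (q or r)). Evaluate φ at each world:
  s0 (successors {s1, s2, s3, s4, s5}): φ is false.
  s1 (successors {s1, s4}): φ is false.
  s2 (successors {s0, s1, s2, s3, s4}): φ is false.
  s3 (successors {s3}): φ is false.
  s4 (successors {s0, s1, s4, s5}): φ is false.
  s5 (successors {s2, s3}): φ is false.
For instance, at s3:
  At s3: Box (Box p and Box (q or r)) requires Box p and Box (q or r) at every successor {s3}.
    Box p and Box (q or r) fails at s3, so Box (Box p and Box (q or r)) is false at s3.
      At s3: Box p is false, Box (q or r) is false, so Box p and Box (q or r) is false.
Satisfying worlds: none.

none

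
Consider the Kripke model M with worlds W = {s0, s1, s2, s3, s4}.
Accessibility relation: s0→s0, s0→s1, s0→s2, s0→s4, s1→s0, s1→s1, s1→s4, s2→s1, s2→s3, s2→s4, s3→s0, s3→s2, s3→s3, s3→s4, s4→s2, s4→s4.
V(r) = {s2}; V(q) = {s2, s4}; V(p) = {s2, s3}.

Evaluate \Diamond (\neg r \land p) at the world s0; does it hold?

At s0: \Diamond (\neg r \land p) requires \neg r \land p at some successor in {s0, s1, s2, s4}.
  At s0: \neg r \land p is false.
  At s1: \neg r \land p is false.
  At s2: \neg r \land p is false.
  At s4: \neg r \land p is false.
So \Diamond (\neg r \land p) is false at s0.

No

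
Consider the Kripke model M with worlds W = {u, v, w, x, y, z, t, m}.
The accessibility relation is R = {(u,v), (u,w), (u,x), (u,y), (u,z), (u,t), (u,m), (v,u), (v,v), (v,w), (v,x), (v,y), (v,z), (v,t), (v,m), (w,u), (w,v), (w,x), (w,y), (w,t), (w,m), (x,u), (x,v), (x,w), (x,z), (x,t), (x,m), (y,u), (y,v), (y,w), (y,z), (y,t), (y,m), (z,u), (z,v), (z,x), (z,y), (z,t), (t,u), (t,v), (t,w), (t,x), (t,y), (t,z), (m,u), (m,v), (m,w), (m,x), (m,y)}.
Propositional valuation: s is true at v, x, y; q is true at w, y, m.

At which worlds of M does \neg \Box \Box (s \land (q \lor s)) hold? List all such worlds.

u, v, w, x, y, z, t, m

Let φ = \neg \Box \Box (s \land (q \lor s)). Evaluate φ at each world:
  u (successors {v, w, x, y, z, t, m}): φ is true.
  v (successors {u, v, w, x, y, z, t, m}): φ is true.
  w (successors {u, v, x, y, t, m}): φ is true.
  x (successors {u, v, w, z, t, m}): φ is true.
  y (successors {u, v, w, z, t, m}): φ is true.
  z (successors {u, v, x, y, t}): φ is true.
  t (successors {u, v, w, x, y, z}): φ is true.
  m (successors {u, v, w, x, y}): φ is true.
For instance, at u:
  At u: \Box \Box (s \land (q \lor s)) is false, so \neg \Box \Box (s \land (q \lor s)) is true.
    At u: \Box \Box (s \land (q \lor s)) requires \Box (s \land (q \lor s)) at every successor {v, w, x, y, z, t, m}.
      \Box (s \land (q \lor s)) fails at v, so \Box \Box (s \land (q \lor s)) is false at u.
Satisfying worlds: {u, v, w, x, y, z, t, m}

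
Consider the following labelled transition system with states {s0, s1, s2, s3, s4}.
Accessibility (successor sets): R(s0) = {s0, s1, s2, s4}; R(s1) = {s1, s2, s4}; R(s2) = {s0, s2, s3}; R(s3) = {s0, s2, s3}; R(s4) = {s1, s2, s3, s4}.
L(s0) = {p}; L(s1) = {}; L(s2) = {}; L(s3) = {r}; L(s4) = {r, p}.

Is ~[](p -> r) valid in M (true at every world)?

Let φ = ~[](p -> r). Evaluate φ at each world:
  s0 (successors {s0, s1, s2, s4}): φ is true.
  s1 (successors {s1, s2, s4}): φ is false.
  s2 (successors {s0, s2, s3}): φ is true.
  s3 (successors {s0, s2, s3}): φ is true.
  s4 (successors {s1, s2, s3, s4}): φ is false.
Detail at s1 (counterexample):
  At s1: [](p -> r) is true, so ~[](p -> r) is false.
    At s1: [](p -> r) requires p -> r at every successor {s1, s2, s4}.
      At s1: p -> r is true.
      At s2: p -> r is true.
      At s4: p -> r is true.
    So [](p -> r) is true at s1.

No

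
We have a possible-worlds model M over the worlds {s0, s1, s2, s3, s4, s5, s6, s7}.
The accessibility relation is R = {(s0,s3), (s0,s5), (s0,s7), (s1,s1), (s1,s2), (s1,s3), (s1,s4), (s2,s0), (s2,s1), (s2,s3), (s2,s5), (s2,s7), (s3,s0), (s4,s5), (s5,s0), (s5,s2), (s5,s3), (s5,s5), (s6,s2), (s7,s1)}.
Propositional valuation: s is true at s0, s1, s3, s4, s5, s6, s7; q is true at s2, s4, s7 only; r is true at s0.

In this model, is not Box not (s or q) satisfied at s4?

Yes

At s4: Box not (s or q) is false, so not Box not (s or q) is true.
  At s4: Box not (s or q) requires not (s or q) at every successor {s5}.
    not (s or q) fails at s5, so Box not (s or q) is false at s4.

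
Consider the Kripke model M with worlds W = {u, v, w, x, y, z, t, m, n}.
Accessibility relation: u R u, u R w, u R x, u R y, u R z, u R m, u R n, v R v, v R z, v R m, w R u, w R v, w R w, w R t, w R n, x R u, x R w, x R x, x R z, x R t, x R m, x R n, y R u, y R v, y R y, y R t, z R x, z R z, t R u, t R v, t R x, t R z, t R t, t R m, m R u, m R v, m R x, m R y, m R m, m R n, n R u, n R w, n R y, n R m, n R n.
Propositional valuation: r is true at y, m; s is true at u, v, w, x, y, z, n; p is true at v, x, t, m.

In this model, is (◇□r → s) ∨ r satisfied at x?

Recall that □ψ holds at a world iff ψ holds at every accessible world, and ◇ψ holds iff ψ holds at some accessible world.
At x: ◇□r → s is true, r is false, so (◇□r → s) ∨ r is true.
  At x: ◇□r is false, s is true, so ◇□r → s is true.
    At x: ◇□r requires □r at some successor in {u, w, x, z, t, m, n}.
      At u: □r is false.
      At w: □r is false.
      At x: □r is false.
      At z: □r is false.
      At t: □r is false.
      At m: □r is false.
      At n: □r is false.
    So ◇□r is false at x.

Yes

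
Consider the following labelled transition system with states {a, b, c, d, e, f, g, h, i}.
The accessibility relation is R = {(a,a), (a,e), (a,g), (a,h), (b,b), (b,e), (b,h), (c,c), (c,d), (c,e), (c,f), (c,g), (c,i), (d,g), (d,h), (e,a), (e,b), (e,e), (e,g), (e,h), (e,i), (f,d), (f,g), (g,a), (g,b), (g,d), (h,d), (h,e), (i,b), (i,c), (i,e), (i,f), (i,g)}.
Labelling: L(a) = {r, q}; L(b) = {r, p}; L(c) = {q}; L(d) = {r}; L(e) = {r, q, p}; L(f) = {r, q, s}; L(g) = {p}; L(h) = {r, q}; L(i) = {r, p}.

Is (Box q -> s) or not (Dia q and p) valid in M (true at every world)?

Recall that Box ψ holds at a world iff ψ holds at every accessible world, and Dia ψ holds iff ψ holds at some accessible world.
Let φ = (Box q -> s) or not (Dia q and p). Evaluate φ at each world:
  a (successors {a, e, g, h}): φ is true.
  b (successors {b, e, h}): φ is true.
  c (successors {c, d, e, f, g, i}): φ is true.
  d (successors {g, h}): φ is true.
  e (successors {a, b, e, g, h, i}): φ is true.
  f (successors {d, g}): φ is true.
  g (successors {a, b, d}): φ is true.
  h (successors {d, e}): φ is true.
  i (successors {b, c, e, f, g}): φ is true.
For instance, at h:
  At h: Box q -> s is true, not (Dia q and p) is true, so (Box q -> s) or not (Dia q and p) is true.
    At h: Box q is false, s is false, so Box q -> s is true.
      At h: Box q requires q at every successor {d, e}.
        q fails at d, so Box q is false at h.
    At h: Dia q and p is false, so not (Dia q and p) is true.
      At h: Dia q is true, p is false, so Dia q and p is false.

Yes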